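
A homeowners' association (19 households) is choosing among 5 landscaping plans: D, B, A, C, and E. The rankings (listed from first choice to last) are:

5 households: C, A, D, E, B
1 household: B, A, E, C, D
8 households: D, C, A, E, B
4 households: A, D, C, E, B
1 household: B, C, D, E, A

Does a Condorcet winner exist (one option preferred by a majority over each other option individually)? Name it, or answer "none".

none

Checking pairwise contests:
A beats D 10–9.
D beats B 17–2.
C beats A 14–5.
D beats C 12–7.
D beats E 18–1.
Every option loses at least one head-to-head, so there is no Condorcet winner.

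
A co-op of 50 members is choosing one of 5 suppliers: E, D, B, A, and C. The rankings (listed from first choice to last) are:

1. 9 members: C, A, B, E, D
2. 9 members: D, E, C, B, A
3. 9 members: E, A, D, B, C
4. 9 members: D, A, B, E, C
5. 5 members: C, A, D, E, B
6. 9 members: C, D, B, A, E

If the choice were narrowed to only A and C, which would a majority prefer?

Voters preferring A to C: 18; preferring C to A: 32.
C wins the head-to-head.

C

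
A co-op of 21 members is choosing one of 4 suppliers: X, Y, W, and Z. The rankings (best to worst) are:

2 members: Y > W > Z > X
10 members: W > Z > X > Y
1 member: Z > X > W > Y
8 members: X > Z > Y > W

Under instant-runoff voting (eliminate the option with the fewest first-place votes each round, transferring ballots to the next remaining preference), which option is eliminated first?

Z

Round 1: X 8, Y 2, W 10, Z 1. Eliminate Z.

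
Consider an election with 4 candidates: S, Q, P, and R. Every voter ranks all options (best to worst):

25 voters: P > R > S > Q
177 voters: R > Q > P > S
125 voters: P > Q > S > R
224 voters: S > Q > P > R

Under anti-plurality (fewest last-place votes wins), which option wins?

Last-place votes: S 177, Q 25, P 0, R 349.
P is ranked last by the fewest voters, so P wins.

P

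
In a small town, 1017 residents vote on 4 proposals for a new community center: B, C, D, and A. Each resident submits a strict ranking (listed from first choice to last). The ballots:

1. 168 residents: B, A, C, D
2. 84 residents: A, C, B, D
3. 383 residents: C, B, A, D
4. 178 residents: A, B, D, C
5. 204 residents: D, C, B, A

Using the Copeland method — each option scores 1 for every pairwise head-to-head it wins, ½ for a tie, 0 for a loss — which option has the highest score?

C

B: beats D and A; loses to C → score 2.
C: beats B, D, and A → score 3.
D: loses to B, C, and A → score 0.
A: beats D; loses to B and C → score 1.
C has the best pairwise record.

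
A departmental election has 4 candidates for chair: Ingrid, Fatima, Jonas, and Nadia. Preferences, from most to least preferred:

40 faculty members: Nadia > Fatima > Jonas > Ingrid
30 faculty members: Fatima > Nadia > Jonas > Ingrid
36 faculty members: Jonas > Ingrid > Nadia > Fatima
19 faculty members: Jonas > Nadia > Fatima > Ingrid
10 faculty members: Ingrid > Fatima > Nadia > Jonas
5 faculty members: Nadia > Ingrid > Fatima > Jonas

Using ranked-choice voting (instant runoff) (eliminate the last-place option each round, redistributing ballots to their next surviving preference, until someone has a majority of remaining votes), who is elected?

Nadia

Round 1: Ingrid 10, Fatima 30, Jonas 55, Nadia 45. Eliminate Ingrid.
Round 2: Fatima 40, Jonas 55, Nadia 45. Eliminate Fatima.
Round 3: Jonas 55, Nadia 85. Nadia has a majority.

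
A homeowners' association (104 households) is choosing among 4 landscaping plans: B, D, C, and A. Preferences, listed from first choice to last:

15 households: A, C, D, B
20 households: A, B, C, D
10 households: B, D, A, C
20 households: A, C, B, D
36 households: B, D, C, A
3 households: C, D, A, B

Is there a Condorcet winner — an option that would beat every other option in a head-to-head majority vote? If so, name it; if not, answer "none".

A vs B: 58–46 for A.
A vs D: 55–49 for A.
A vs C: 65–39 for A.
A beats every other option head-to-head.

A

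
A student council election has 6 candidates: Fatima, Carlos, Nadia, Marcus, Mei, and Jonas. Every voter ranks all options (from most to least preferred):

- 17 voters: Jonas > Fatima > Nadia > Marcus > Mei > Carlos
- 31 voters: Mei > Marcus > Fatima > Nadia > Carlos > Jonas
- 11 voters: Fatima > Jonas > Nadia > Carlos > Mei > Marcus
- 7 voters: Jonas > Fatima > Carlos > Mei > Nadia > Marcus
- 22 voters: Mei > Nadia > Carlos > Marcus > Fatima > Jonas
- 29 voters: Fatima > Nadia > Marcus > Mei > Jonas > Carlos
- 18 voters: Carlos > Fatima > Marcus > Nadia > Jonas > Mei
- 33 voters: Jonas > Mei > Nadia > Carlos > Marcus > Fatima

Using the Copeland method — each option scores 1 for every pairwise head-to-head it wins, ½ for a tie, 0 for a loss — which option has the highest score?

Mei

Fatima: beats Carlos, Nadia, and Jonas; loses to Marcus and Mei → score 3.
Carlos: beats Marcus; loses to Fatima, Nadia, Mei, and Jonas → score 1.
Nadia: beats Carlos, Marcus, and Jonas; loses to Fatima and Mei → score 3.
Marcus: beats Fatima and Jonas; loses to Carlos, Nadia, and Mei → score 2.
Mei: beats Fatima, Carlos, Nadia, and Marcus; loses to Jonas → score 4.
Jonas: beats Carlos and Mei; loses to Fatima, Nadia, and Marcus → score 2.
Mei has the best pairwise record.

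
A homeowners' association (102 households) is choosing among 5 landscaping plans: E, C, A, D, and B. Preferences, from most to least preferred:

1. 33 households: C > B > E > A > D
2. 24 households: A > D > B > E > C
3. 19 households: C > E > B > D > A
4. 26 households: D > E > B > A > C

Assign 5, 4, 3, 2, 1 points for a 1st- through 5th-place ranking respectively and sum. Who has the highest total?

E: 33·3 + 24·2 + 19·4 + 26·4 = 327
C: 33·5 + 24·1 + 19·5 + 26·1 = 310
A: 33·2 + 24·5 + 19·1 + 26·2 = 257
D: 33·1 + 24·4 + 19·2 + 26·5 = 297
B: 33·4 + 24·3 + 19·3 + 26·3 = 339
B has the highest Borda score (339).

B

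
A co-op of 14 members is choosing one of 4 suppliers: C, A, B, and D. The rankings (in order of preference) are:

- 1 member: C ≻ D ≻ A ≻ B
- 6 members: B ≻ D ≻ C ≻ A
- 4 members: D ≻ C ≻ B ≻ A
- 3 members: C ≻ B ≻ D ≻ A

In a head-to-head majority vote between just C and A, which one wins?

C

Voters preferring C to A: 14; preferring A to C: 0.
C wins the head-to-head.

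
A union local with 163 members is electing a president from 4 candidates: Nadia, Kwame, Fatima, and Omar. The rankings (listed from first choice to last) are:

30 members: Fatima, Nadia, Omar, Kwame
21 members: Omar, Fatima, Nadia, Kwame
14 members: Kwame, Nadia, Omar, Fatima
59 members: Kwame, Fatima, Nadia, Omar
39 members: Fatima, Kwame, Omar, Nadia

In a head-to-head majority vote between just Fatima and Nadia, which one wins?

Voters preferring Fatima to Nadia: 149; preferring Nadia to Fatima: 14.
Fatima wins the head-to-head.

Fatima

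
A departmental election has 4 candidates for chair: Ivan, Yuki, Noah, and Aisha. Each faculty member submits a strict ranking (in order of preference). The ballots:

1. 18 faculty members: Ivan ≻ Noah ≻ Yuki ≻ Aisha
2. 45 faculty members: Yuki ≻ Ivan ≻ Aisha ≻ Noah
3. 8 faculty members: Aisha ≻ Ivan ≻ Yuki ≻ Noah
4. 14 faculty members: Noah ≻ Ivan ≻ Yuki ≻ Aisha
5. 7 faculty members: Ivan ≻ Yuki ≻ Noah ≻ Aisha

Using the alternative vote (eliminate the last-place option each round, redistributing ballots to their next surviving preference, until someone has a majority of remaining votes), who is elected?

Ivan

Round 1: Ivan 25, Yuki 45, Noah 14, Aisha 8. Eliminate Aisha.
Round 2: Ivan 33, Yuki 45, Noah 14. Eliminate Noah.
Round 3: Ivan 47, Yuki 45. Ivan has a majority.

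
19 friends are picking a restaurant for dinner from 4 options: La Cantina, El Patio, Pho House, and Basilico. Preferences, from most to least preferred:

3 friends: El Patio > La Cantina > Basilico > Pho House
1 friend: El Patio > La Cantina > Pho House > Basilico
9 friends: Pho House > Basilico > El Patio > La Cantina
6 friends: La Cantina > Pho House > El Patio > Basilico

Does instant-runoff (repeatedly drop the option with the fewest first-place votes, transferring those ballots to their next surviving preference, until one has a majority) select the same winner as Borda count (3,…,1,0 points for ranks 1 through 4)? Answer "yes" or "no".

no

Instant-runoff — R1 La Cantina 6, El Patio 4, Pho House 9, Basilico 0 (Basilico out); R2 La Cantina 6, El Patio 4, Pho House 9 (El Patio out); R3 La Cantina 10, Pho House 9 (La Cantina winner). Winner: La Cantina.
Borda — scores: La Cantina 26, El Patio 27, Pho House 40, Basilico 21. Winner: Pho House.
The two methods disagree.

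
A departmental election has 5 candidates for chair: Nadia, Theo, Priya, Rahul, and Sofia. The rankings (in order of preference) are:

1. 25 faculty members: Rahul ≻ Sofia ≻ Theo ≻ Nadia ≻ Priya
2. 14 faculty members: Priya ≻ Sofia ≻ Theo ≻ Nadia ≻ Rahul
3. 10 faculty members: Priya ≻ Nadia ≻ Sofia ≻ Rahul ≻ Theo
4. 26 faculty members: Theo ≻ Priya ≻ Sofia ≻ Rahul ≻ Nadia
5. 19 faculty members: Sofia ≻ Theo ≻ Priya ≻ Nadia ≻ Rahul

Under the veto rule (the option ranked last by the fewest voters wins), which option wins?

Sofia

Last-place votes: Nadia 26, Theo 10, Priya 25, Rahul 33, Sofia 0.
Sofia is ranked last by the fewest voters, so Sofia wins.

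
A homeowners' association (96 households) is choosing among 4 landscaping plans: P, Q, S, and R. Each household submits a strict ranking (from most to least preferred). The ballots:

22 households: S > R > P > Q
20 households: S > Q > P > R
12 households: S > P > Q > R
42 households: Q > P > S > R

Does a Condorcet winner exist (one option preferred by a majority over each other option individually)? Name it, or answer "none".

S

S vs P: 54–42 for S.
S vs Q: 54–42 for S.
S vs R: 96–0 for S.
S beats every other option head-to-head.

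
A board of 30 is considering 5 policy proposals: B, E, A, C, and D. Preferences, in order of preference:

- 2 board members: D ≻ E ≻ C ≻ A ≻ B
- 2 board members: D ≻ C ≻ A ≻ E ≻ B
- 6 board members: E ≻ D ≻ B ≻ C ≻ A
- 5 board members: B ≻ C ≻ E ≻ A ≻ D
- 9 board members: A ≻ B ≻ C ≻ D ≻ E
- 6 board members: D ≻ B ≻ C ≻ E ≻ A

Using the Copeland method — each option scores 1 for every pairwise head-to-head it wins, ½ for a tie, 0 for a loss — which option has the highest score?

B: beats E, A, and C; loses to D → score 3.
E: beats A; loses to B, C, and D → score 1.
A: loses to B, E, C, and D → score 0.
C: beats E and A; loses to B and D → score 2.
D: beats B, E, A, and C → score 4.
D has the best pairwise record.

D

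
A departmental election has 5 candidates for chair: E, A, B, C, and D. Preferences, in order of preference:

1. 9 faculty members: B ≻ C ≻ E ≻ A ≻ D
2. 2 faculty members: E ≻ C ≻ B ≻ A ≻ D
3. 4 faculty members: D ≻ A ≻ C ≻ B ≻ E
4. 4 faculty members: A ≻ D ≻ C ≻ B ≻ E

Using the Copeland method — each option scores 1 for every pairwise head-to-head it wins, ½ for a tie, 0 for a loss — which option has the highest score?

E: beats A and D; loses to B and C → score 2.
A: beats D; loses to E, B, and C → score 1.
B: beats E, A, and D; loses to C → score 3.
C: beats E, A, B, and D → score 4.
D: loses to E, A, B, and C → score 0.
C has the best pairwise record.

C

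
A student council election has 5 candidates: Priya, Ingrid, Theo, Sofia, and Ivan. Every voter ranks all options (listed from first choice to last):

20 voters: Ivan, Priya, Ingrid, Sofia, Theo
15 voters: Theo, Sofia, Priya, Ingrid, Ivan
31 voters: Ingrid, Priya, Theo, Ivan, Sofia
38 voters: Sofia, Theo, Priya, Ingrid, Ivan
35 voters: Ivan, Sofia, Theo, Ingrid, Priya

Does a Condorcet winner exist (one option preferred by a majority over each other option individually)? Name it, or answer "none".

none

Checking pairwise contests:
Theo beats Priya 88–51.
Priya beats Ingrid 73–66.
Sofia beats Theo 93–46.
Ivan beats Sofia 86–53.
Priya beats Ivan 84–55.
Every option loses at least one head-to-head, so there is no Condorcet winner.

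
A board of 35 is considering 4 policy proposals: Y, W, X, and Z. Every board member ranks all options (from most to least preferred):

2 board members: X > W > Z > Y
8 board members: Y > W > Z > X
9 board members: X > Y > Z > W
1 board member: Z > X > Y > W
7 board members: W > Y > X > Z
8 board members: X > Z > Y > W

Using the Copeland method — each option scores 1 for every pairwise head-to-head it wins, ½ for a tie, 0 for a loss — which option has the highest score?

Y: beats W and Z; loses to X → score 2.
W: loses to Y, X, and Z → score 0.
X: beats Y, W, and Z → score 3.
Z: beats W; loses to Y and X → score 1.
X has the best pairwise record.

X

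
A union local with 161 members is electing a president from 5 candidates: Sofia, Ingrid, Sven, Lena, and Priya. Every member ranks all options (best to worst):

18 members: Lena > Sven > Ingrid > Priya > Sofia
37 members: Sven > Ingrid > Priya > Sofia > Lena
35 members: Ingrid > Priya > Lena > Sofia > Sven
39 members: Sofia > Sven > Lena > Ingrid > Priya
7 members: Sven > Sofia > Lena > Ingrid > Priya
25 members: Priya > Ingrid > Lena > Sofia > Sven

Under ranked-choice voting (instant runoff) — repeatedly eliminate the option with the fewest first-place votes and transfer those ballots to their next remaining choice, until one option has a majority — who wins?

Sven

Round 1: Sofia 39, Ingrid 35, Sven 44, Lena 18, Priya 25. Eliminate Lena.
Round 2: Sofia 39, Ingrid 35, Sven 62, Priya 25. Eliminate Priya.
Round 3: Sofia 39, Ingrid 60, Sven 62. Eliminate Sofia.
Round 4: Ingrid 60, Sven 101. Sven has a majority.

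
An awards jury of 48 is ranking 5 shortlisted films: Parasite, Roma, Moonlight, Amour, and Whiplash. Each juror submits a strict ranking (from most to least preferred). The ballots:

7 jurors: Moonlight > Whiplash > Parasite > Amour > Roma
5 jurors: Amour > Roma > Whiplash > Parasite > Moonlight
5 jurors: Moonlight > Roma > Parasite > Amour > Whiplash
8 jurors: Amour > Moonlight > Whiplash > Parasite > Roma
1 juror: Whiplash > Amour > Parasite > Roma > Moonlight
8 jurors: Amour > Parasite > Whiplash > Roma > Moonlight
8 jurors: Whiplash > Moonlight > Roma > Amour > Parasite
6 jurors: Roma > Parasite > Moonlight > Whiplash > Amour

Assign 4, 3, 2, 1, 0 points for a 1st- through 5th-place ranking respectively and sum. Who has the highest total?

Moonlight

Parasite: 7·2 + 5·1 + 5·2 + 8·1 + 1·2 + 8·3 + 8·0 + 6·3 = 81
Roma: 7·0 + 5·3 + 5·3 + 8·0 + 1·1 + 8·1 + 8·2 + 6·4 = 79
Moonlight: 7·4 + 5·0 + 5·4 + 8·3 + 1·0 + 8·0 + 8·3 + 6·2 = 108
Amour: 7·1 + 5·4 + 5·1 + 8·4 + 1·3 + 8·4 + 8·1 + 6·0 = 107
Whiplash: 7·3 + 5·2 + 5·0 + 8·2 + 1·4 + 8·2 + 8·4 + 6·1 = 105
Moonlight has the highest Borda score (108).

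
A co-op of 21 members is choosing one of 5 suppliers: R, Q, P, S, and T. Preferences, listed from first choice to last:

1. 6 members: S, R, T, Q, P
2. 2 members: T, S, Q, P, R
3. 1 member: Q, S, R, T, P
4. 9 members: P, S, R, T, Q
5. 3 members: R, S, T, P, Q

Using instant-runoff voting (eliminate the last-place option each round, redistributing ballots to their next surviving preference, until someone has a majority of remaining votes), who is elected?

S

Round 1: R 3, Q 1, P 9, S 6, T 2. Eliminate Q.
Round 2: R 3, P 9, S 7, T 2. Eliminate T.
Round 3: R 3, P 9, S 9. Eliminate R.
Round 4: P 9, S 12. S has a majority.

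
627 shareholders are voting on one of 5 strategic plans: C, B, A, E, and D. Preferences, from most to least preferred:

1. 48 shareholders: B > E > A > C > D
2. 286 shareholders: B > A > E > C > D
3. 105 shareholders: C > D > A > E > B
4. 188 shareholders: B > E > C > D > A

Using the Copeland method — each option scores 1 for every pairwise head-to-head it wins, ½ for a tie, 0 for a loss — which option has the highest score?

C: beats D; loses to B, A, and E → score 1.
B: beats C, A, E, and D → score 4.
A: beats C, E, and D; loses to B → score 3.
E: beats C and D; loses to B and A → score 2.
D: loses to C, B, A, and E → score 0.
B has the best pairwise record.

B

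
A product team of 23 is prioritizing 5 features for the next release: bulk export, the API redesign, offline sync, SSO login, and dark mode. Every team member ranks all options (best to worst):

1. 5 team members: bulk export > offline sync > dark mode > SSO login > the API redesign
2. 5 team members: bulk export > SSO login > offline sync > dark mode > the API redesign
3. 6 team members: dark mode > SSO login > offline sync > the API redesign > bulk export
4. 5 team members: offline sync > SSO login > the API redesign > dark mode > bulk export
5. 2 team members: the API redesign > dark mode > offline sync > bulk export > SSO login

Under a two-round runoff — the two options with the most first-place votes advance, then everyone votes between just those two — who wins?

dark mode

Round 1 first-place votes: bulk export 10, the API redesign 2, offline sync 5, SSO login 0, dark mode 6.
bulk export and dark mode advance.
Runoff: bulk export is preferred to dark mode by 10 voters; dark mode by 13.
dark mode wins the runoff.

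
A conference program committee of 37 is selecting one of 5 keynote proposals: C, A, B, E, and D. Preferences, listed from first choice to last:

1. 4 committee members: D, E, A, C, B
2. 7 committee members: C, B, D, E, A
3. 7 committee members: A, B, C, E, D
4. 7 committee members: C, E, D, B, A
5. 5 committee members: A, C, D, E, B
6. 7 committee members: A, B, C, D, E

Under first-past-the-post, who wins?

A

First-place votes: C 14, A 19, B 0, E 0, D 4.
A has the most first-place votes.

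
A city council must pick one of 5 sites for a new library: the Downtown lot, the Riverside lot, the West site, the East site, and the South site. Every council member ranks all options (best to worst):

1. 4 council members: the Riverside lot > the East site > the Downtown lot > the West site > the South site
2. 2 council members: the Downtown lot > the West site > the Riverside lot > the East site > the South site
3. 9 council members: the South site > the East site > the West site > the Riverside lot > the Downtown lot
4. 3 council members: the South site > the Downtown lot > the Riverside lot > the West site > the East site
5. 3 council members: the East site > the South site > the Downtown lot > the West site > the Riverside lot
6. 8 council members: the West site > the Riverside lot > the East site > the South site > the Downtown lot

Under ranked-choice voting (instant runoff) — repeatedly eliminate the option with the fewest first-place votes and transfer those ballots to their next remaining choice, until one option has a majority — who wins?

Round 1: the Downtown lot 2, the Riverside lot 4, the West site 8, the East site 3, the South site 12. Eliminate the Downtown lot.
Round 2: the Riverside lot 4, the West site 10, the East site 3, the South site 12. Eliminate the East site.
Round 3: the Riverside lot 4, the West site 10, the South site 15. The South site has a majority.

the South site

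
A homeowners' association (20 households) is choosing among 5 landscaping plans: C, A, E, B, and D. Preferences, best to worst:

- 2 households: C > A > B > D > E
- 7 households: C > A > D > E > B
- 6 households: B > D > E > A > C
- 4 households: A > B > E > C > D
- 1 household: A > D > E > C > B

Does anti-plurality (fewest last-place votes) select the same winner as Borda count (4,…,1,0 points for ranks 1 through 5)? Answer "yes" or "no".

yes

Anti-plurality — last-place votes: C 6, A 0, E 2, B 8, D 4. Winner: A.
Borda — scores: C 41, A 53, E 29, B 40, D 37. Winner: A.
The two methods agree.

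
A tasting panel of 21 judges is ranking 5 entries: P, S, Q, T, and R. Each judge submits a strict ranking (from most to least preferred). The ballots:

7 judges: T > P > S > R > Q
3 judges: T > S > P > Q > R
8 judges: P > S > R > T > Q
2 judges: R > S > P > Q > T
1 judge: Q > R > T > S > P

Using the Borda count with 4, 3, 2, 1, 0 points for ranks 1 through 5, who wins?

P: 7·3 + 3·2 + 8·4 + 2·2 + 1·0 = 63
S: 7·2 + 3·3 + 8·3 + 2·3 + 1·1 = 54
Q: 7·0 + 3·1 + 8·0 + 2·1 + 1·4 = 9
T: 7·4 + 3·4 + 8·1 + 2·0 + 1·2 = 50
R: 7·1 + 3·0 + 8·2 + 2·4 + 1·3 = 34
P has the highest Borda score (63).

P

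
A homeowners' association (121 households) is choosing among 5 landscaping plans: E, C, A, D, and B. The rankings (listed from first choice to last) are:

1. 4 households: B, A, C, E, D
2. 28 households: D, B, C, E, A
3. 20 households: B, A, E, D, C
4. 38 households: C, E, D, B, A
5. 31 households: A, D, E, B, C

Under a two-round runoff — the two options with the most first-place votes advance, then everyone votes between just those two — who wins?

Round 1 first-place votes: E 0, C 38, A 31, D 28, B 24.
C and A advance.
Runoff: C is preferred to A by 66 voters; A by 55.
C wins the runoff.

C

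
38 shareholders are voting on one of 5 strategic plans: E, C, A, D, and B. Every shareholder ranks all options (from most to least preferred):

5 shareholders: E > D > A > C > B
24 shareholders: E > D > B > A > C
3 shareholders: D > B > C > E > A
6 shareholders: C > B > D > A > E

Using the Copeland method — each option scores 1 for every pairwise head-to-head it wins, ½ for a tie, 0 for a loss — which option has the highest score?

E

E: beats C, A, D, and B → score 4.
C: loses to E, A, D, and B → score 0.
A: beats C; loses to E, D, and B → score 1.
D: beats C, A, and B; loses to E → score 3.
B: beats C and A; loses to E and D → score 2.
E has the best pairwise record.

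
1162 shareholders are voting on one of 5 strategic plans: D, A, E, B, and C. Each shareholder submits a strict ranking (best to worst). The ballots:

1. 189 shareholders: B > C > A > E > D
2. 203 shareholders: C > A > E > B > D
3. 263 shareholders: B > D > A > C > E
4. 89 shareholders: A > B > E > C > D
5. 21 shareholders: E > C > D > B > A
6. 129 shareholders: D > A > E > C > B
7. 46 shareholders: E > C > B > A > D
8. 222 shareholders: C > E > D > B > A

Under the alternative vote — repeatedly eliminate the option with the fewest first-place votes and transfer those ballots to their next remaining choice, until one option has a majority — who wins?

Round 1: D 129, A 89, E 67, B 452, C 425. Eliminate E.
Round 2: D 129, A 89, B 452, C 492. Eliminate A.
Round 3: D 129, B 541, C 492. Eliminate D.
Round 4: B 541, C 621. C has a majority.

C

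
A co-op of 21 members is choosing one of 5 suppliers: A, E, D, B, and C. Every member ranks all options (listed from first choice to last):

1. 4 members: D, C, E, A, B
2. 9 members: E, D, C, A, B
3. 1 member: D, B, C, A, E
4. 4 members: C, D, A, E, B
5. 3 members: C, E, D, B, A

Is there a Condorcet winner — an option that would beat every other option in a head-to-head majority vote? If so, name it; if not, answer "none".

Checking pairwise contests:
E beats A 16–5.
C beats E 12–9.
E beats D 12–9.
A beats B 17–4.
D beats C 14–7.
Every option loses at least one head-to-head, so there is no Condorcet winner.

none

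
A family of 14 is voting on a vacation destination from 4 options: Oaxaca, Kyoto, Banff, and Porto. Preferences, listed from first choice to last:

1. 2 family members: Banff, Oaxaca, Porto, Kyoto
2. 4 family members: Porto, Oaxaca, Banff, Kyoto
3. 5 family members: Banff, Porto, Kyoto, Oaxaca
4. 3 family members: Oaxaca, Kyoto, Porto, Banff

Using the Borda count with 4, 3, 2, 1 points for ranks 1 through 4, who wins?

Oaxaca: 2·3 + 4·3 + 5·1 + 3·4 = 35
Kyoto: 2·1 + 4·1 + 5·2 + 3·3 = 25
Banff: 2·4 + 4·2 + 5·4 + 3·1 = 39
Porto: 2·2 + 4·4 + 5·3 + 3·2 = 41
Porto has the highest Borda score (41).

Porto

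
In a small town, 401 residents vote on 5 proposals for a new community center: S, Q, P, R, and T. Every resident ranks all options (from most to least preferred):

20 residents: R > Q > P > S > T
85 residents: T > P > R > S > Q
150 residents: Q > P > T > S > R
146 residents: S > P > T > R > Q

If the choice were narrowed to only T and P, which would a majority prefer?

Voters preferring T to P: 85; preferring P to T: 316.
P wins the head-to-head.

P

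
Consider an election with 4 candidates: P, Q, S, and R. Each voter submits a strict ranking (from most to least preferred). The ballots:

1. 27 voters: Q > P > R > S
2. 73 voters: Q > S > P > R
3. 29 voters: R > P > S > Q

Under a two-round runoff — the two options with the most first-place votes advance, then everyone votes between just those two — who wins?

Q

Round 1 first-place votes: P 0, Q 100, S 0, R 29.
Q and R advance.
Runoff: Q is preferred to R by 100 voters; R by 29.
Q wins the runoff.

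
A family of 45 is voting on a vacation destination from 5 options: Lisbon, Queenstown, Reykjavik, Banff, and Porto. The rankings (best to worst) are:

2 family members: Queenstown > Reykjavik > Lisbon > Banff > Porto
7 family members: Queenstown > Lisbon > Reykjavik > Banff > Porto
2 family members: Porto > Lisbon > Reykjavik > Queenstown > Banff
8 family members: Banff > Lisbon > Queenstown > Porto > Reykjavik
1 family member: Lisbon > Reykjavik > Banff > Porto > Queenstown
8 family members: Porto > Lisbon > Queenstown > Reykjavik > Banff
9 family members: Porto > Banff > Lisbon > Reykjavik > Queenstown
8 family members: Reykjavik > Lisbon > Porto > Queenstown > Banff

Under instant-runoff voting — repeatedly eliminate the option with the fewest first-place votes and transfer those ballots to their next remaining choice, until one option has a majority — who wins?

Round 1: Lisbon 1, Queenstown 9, Reykjavik 8, Banff 8, Porto 19. Eliminate Lisbon.
Round 2: Queenstown 9, Reykjavik 9, Banff 8, Porto 19. Eliminate Banff.
Round 3: Queenstown 17, Reykjavik 9, Porto 19. Eliminate Reykjavik.
Round 4: Queenstown 17, Porto 28. Porto has a majority.

Porto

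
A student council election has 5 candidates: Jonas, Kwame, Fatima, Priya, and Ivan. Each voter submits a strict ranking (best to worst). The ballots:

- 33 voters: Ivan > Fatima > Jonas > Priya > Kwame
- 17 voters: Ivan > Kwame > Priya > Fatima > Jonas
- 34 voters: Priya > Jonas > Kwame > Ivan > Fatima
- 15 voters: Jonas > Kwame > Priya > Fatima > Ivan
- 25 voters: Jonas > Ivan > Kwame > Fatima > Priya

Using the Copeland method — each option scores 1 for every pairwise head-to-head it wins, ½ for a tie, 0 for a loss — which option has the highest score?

Jonas: beats Kwame, Fatima, Priya, and Ivan → score 4.
Kwame: beats Fatima; loses to Jonas, Priya, and Ivan → score 1.
Fatima: loses to Jonas, Kwame, Priya, and Ivan → score 0.
Priya: beats Kwame and Fatima; loses to Jonas and Ivan → score 2.
Ivan: beats Kwame, Fatima, and Priya; loses to Jonas → score 3.
Jonas has the best pairwise record.

Jonas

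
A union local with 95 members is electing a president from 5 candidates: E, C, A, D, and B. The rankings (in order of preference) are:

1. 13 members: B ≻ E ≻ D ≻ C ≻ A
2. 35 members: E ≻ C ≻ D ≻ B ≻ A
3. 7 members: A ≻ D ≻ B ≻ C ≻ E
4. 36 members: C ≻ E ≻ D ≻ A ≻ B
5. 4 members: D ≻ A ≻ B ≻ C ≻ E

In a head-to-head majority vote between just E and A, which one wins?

Voters preferring E to A: 84; preferring A to E: 11.
E wins the head-to-head.

E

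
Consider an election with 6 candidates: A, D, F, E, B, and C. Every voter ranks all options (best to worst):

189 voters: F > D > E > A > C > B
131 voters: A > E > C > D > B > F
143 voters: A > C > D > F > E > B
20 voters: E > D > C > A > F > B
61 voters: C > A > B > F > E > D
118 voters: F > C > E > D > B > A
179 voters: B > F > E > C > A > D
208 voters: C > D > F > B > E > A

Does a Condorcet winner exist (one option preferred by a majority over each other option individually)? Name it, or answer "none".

C

C vs A: 586–463 for C.
C vs D: 840–209 for C.
C vs F: 563–486 for C.
C vs E: 530–519 for C.
C vs B: 870–179 for C.
C beats every other option head-to-head.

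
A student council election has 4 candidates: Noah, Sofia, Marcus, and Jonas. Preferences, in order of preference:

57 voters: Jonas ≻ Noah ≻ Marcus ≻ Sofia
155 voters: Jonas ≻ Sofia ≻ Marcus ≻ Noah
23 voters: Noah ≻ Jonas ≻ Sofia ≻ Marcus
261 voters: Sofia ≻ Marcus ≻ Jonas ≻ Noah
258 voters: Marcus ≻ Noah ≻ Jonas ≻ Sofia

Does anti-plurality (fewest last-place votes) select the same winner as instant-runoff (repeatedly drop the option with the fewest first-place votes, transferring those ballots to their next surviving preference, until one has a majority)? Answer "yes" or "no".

no

Anti-plurality — last-place votes: Noah 416, Sofia 315, Marcus 23, Jonas 0. Winner: Jonas.
Instant-runoff — R1 Noah 23, Sofia 261, Marcus 258, Jonas 212 (Noah out); R2 Sofia 261, Marcus 258, Jonas 235 (Jonas out); R3 Sofia 439, Marcus 315 (Sofia winner). Winner: Sofia.
The two methods disagree.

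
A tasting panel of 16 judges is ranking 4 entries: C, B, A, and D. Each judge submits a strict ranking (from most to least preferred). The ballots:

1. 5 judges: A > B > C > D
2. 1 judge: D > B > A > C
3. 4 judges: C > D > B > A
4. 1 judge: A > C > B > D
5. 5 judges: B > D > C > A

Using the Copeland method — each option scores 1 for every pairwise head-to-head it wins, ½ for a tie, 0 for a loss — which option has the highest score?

B

C: beats A and D; loses to B → score 2.
B: beats C, A, and D → score 3.
A: loses to C, B, and D → score 0.
D: beats A; loses to C and B → score 1.
B has the best pairwise record.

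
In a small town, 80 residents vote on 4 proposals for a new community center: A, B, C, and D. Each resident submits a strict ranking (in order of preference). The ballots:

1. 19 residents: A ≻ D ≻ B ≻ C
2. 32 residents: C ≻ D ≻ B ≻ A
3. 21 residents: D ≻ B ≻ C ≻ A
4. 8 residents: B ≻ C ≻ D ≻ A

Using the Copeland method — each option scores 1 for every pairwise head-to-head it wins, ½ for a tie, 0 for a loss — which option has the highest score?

D

A: loses to B, C, and D → score 0.
B: beats A and C; loses to D → score 2.
C: beats A; ties D; loses to B → score 1.5.
D: beats A and B; ties C → score 2.5.
D has the best pairwise record.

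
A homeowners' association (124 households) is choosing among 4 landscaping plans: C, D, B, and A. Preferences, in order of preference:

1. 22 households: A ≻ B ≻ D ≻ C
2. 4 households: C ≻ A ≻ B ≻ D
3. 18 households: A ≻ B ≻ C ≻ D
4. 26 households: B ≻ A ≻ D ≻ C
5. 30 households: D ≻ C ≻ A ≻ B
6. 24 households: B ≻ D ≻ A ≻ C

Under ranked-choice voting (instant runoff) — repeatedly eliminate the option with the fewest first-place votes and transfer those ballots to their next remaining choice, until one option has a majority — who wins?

Round 1: C 4, D 30, B 50, A 40. Eliminate C.
Round 2: D 30, B 50, A 44. Eliminate D.
Round 3: B 50, A 74. A has a majority.

A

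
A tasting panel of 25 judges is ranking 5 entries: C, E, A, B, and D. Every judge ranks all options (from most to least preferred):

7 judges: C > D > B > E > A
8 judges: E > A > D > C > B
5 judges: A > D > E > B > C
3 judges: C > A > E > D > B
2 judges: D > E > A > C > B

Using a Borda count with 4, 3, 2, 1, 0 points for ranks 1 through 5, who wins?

C: 7·4 + 8·1 + 5·0 + 3·4 + 2·1 = 50
E: 7·1 + 8·4 + 5·2 + 3·2 + 2·3 = 61
A: 7·0 + 8·3 + 5·4 + 3·3 + 2·2 = 57
B: 7·2 + 8·0 + 5·1 + 3·0 + 2·0 = 19
D: 7·3 + 8·2 + 5·3 + 3·1 + 2·4 = 63
D has the highest Borda score (63).

D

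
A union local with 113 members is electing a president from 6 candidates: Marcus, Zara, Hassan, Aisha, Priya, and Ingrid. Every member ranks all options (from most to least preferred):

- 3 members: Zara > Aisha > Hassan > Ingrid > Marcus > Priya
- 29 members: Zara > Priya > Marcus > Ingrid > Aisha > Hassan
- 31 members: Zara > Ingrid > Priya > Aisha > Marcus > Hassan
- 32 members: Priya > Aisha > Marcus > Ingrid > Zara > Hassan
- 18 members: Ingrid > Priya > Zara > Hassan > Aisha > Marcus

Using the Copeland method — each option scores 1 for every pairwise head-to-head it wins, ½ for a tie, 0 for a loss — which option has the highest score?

Zara

Marcus: beats Hassan and Ingrid; loses to Zara, Aisha, and Priya → score 2.
Zara: beats Marcus, Hassan, Aisha, Priya, and Ingrid → score 5.
Hassan: loses to Marcus, Zara, Aisha, Priya, and Ingrid → score 0.
Aisha: beats Marcus and Hassan; loses to Zara, Priya, and Ingrid → score 2.
Priya: beats Marcus, Hassan, Aisha, and Ingrid; loses to Zara → score 4.
Ingrid: beats Hassan and Aisha; loses to Marcus, Zara, and Priya → score 2.
Zara has the best pairwise record.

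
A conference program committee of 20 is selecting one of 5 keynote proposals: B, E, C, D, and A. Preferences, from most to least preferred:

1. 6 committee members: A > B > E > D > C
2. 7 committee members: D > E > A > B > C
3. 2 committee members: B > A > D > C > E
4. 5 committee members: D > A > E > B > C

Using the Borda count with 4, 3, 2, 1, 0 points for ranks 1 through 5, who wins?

B: 6·3 + 7·1 + 2·4 + 5·1 = 38
E: 6·2 + 7·3 + 2·0 + 5·2 = 43
C: 6·0 + 7·0 + 2·1 + 5·0 = 2
D: 6·1 + 7·4 + 2·2 + 5·4 = 58
A: 6·4 + 7·2 + 2·3 + 5·3 = 59
A has the highest Borda score (59).

A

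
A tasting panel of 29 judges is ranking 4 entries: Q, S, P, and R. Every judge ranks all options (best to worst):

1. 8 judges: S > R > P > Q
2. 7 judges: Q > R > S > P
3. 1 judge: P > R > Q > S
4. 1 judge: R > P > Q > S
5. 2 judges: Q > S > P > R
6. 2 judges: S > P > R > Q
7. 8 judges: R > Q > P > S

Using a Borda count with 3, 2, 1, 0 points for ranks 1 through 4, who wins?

R

Q: 8·0 + 7·3 + 1·1 + 1·1 + 2·3 + 2·0 + 8·2 = 45
S: 8·3 + 7·1 + 1·0 + 1·0 + 2·2 + 2·3 + 8·0 = 41
P: 8·1 + 7·0 + 1·3 + 1·2 + 2·1 + 2·2 + 8·1 = 27
R: 8·2 + 7·2 + 1·2 + 1·3 + 2·0 + 2·1 + 8·3 = 61
R has the highest Borda score (61).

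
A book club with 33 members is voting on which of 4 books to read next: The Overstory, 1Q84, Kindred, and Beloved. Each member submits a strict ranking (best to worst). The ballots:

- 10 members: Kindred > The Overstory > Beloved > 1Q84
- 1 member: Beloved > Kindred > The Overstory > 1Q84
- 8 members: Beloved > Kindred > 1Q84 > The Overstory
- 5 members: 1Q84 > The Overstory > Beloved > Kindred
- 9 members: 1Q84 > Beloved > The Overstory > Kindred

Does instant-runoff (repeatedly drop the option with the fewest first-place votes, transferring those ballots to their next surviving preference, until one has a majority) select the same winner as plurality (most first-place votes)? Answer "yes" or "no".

Instant-runoff — R1 The Overstory 0, 1Q84 14, Kindred 10, Beloved 9 (The Overstory out); R2 1Q84 14, Kindred 10, Beloved 9 (Beloved out); R3 1Q84 14, Kindred 19 (Kindred winner). Winner: Kindred.
Plurality — first-place votes: The Overstory 0, 1Q84 14, Kindred 10, Beloved 9. Winner: 1Q84.
The two methods disagree.

no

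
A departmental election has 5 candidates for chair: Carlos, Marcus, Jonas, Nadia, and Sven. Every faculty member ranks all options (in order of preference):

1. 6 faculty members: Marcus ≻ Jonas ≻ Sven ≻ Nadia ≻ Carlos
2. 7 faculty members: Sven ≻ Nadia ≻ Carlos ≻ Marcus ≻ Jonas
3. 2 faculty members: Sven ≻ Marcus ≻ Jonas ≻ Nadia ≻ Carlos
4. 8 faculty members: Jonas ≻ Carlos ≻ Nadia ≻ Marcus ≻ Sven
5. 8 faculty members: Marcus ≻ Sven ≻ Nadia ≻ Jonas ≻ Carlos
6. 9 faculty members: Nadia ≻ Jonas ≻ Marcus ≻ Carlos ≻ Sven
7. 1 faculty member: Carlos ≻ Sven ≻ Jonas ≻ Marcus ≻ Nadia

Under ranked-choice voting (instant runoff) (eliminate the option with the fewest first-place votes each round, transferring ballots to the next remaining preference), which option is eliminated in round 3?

Round 1: Carlos 1, Marcus 14, Jonas 8, Nadia 9, Sven 9. Eliminate Carlos.
Round 2: Marcus 14, Jonas 8, Nadia 9, Sven 10. Eliminate Jonas.
Round 3: Marcus 14, Nadia 17, Sven 10. Eliminate Sven.

Sven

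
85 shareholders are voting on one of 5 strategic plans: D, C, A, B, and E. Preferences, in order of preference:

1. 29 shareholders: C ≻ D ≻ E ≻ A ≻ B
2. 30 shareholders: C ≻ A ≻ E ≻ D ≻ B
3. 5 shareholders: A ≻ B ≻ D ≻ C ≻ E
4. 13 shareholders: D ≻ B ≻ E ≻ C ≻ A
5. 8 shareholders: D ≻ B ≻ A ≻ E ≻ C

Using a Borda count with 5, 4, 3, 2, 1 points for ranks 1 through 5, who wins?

C

D: 29·4 + 30·2 + 5·3 + 13·5 + 8·5 = 296
C: 29·5 + 30·5 + 5·2 + 13·2 + 8·1 = 339
A: 29·2 + 30·4 + 5·5 + 13·1 + 8·3 = 240
B: 29·1 + 30·1 + 5·4 + 13·4 + 8·4 = 163
E: 29·3 + 30·3 + 5·1 + 13·3 + 8·2 = 237
C has the highest Borda score (339).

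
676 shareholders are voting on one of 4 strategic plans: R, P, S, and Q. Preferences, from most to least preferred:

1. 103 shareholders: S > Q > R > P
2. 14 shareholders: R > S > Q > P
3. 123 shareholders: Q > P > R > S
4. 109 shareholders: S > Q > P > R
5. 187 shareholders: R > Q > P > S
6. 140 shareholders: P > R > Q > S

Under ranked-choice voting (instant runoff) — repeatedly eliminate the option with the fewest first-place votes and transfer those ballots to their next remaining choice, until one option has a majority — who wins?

P

Round 1: R 201, P 140, S 212, Q 123. Eliminate Q.
Round 2: R 201, P 263, S 212. Eliminate R.
Round 3: P 450, S 226. P has a majority.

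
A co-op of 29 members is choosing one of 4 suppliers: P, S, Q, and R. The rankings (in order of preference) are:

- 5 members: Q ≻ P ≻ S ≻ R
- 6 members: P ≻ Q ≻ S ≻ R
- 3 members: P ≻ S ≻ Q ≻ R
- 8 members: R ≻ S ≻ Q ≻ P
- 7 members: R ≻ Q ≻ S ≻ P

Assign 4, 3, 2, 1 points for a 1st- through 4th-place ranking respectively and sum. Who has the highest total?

P: 5·3 + 6·4 + 3·4 + 8·1 + 7·1 = 66
S: 5·2 + 6·2 + 3·3 + 8·3 + 7·2 = 69
Q: 5·4 + 6·3 + 3·2 + 8·2 + 7·3 = 81
R: 5·1 + 6·1 + 3·1 + 8·4 + 7·4 = 74
Q has the highest Borda score (81).

Q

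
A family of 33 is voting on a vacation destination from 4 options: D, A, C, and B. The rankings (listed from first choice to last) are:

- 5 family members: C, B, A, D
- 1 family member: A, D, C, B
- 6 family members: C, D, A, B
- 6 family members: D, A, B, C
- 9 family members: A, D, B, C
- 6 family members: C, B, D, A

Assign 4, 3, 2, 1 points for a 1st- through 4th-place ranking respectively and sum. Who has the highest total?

D: 5·1 + 1·3 + 6·3 + 6·4 + 9·3 + 6·2 = 89
A: 5·2 + 1·4 + 6·2 + 6·3 + 9·4 + 6·1 = 86
C: 5·4 + 1·2 + 6·4 + 6·1 + 9·1 + 6·4 = 85
B: 5·3 + 1·1 + 6·1 + 6·2 + 9·2 + 6·3 = 70
D has the highest Borda score (89).

D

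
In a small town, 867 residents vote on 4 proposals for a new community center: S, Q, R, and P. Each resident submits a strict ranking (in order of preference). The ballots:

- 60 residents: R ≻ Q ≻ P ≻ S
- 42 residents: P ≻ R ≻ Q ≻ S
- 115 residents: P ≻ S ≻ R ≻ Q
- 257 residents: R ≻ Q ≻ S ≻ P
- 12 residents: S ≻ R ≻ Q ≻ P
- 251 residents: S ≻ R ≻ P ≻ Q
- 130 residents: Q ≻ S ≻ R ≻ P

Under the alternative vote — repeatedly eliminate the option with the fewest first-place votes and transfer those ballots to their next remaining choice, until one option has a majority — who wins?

S

Round 1: S 263, Q 130, R 317, P 157. Eliminate Q.
Round 2: S 393, R 317, P 157. Eliminate P.
Round 3: S 508, R 359. S has a majority.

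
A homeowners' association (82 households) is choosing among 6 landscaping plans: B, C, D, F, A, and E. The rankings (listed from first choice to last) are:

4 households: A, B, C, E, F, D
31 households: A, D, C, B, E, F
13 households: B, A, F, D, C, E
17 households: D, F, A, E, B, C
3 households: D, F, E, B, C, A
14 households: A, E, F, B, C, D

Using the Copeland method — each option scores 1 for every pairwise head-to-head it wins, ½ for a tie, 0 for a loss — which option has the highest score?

B: beats C, F, and E; loses to D and A → score 3.
C: beats E; loses to B, D, F, and A → score 1.
D: beats B, C, F, and E; loses to A → score 4.
F: beats C; loses to B, D, A, and E → score 1.
A: beats B, C, D, F, and E → score 5.
E: beats F; loses to B, C, D, and A → score 1.
A has the best pairwise record.

A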